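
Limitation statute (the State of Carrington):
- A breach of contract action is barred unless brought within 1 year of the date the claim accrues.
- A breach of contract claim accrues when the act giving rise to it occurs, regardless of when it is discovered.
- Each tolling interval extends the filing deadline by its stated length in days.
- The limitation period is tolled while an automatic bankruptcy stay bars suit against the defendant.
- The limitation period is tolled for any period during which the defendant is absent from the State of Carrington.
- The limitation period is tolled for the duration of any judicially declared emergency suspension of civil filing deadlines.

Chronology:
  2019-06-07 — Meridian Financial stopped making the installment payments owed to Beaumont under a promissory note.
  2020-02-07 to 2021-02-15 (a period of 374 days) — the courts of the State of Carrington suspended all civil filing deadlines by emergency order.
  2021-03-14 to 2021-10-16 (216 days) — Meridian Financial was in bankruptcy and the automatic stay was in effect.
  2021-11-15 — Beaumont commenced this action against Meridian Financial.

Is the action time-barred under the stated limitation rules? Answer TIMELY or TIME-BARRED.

The claim accrued on 2019-06-07, the date of the act.
Adding the 1 year base period to 2019-06-07 gives a deadline of 2020-06-07, before any tolling.
The emergency suspension of filing deadlines from 2020-02-07 to 2021-02-15 tolled the period for 374 days, extending the deadline to 2021-06-16.
The period was tolled for 216 days by the automatic bankruptcy stay (2021-03-14 to 2021-10-16), pushing the deadline to 2022-01-18.
Filing on 2021-11-15 beat the 2022-01-18 deadline — the action is timely.

TIMELY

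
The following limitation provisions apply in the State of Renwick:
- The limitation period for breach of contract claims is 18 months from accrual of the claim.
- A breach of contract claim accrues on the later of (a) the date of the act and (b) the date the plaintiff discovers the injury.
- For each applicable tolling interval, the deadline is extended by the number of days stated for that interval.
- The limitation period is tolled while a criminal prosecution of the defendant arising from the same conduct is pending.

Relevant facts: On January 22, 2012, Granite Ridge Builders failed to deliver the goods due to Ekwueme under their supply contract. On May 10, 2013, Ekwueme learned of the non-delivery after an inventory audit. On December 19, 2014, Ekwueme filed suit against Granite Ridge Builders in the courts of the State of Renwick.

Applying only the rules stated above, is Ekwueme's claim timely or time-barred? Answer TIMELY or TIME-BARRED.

Because discovery on May 10, 2013 post-dates the January 22, 2012 act, accrual under the later-of rule falls on May 10, 2013.
Adding the 18 months base period to May 10, 2013 gives a deadline of November 10, 2014, before any tolling.
Filing on December 19, 2014 missed the November 10, 2014 deadline — the action is time-barred.

TIME-BARRED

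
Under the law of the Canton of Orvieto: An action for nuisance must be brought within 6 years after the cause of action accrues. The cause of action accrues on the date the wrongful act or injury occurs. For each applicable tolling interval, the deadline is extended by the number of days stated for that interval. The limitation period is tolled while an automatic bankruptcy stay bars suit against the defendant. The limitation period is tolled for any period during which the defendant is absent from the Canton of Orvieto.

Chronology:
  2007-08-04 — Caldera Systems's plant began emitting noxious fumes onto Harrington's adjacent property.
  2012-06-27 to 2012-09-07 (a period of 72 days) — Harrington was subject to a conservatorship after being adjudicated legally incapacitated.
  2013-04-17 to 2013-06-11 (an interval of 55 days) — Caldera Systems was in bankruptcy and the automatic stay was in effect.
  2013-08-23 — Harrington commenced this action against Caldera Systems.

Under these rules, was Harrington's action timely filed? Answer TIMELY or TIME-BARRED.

TIMELY

The claim accrued on 2007-08-04, when the wrongful act occurred.
6 years from 2007-08-04 is 2013-08-04.
The automatic bankruptcy stay from 2013-04-17 to 2013-06-11 tolled the period for 55 days, extending the deadline to 2013-09-28.
No stated provision tolls the period for the plaintiff's incapacity, so the interval from 2012-06-27 to 2012-09-07 has no effect on the deadline.
Filing on 2013-08-23 beat the 2013-09-28 deadline — the action is timely.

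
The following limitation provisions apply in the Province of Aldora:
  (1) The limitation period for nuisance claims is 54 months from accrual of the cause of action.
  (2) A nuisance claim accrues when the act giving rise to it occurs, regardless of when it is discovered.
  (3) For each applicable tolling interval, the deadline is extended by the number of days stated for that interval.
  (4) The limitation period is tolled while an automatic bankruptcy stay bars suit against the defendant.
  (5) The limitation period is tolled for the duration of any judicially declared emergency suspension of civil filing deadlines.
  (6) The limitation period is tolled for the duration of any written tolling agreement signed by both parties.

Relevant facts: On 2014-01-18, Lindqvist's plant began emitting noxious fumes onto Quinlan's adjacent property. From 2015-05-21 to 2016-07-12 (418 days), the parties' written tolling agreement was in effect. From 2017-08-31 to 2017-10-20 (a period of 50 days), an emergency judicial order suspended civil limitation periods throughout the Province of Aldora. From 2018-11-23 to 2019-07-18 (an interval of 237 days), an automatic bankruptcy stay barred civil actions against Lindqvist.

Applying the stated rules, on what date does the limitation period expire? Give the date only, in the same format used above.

The cause of action accrued on 2014-01-18, the date of the act.
Adding the 54 months base period to 2014-01-18 gives a deadline of 2018-07-18, before any tolling.
Because the written tolling agreement ran from 2015-05-21 to 2016-07-12, the deadline is extended by 418 days to 2019-09-09.
The emergency suspension of filing deadlines from 2017-08-31 to 2017-10-20 tolled the period for 50 days, extending the deadline to 2019-10-29.
The period was tolled for 237 days by the automatic bankruptcy stay (2018-11-23 to 2019-07-18), pushing the deadline to 2020-06-22.

2020-06-22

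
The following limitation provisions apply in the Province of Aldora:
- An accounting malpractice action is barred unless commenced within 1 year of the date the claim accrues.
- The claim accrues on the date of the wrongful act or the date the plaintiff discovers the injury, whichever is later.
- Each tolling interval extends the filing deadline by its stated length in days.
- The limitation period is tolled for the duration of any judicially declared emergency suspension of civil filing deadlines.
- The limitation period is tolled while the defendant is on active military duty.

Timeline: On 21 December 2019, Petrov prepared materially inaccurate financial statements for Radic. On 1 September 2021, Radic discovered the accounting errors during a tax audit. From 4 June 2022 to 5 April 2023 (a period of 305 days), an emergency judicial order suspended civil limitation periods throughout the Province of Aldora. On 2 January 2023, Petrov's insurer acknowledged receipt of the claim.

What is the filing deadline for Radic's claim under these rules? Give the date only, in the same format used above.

3 July 2023

Because discovery on 1 September 2021 post-dates the 21 December 2019 act, accrual under the later-of rule falls on 1 September 2021.
1 year from 1 September 2021 is 1 September 2022.
The emergency suspension of filing deadlines from 4 June 2022 to 5 April 2023 tolled the period for 305 days, extending the deadline to 3 July 2023.
The other events in the timeline have no effect on the limitation period under the stated rules.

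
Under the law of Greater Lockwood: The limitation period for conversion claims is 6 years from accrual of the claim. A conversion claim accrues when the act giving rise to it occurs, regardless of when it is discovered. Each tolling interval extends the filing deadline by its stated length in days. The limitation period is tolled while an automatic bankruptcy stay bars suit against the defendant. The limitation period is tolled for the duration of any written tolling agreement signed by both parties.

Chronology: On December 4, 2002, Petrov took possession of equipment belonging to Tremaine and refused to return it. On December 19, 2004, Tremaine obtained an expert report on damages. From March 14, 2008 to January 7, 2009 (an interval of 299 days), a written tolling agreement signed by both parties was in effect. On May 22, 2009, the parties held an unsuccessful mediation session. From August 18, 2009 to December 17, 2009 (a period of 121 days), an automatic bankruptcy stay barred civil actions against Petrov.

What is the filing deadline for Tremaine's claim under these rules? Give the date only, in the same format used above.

January 28, 2010

The claim accrued on December 4, 2002, when the wrongful act occurred.
6 years from December 4, 2002 is December 4, 2008.
Because the written tolling agreement ran from March 14, 2008 to January 7, 2009, the deadline is extended by 299 days to September 29, 2009.
The automatic bankruptcy stay from August 18, 2009 to December 17, 2009 tolled the period for 121 days, extending the deadline to January 28, 2010.
Nothing else in the chronology tolls or restarts the period.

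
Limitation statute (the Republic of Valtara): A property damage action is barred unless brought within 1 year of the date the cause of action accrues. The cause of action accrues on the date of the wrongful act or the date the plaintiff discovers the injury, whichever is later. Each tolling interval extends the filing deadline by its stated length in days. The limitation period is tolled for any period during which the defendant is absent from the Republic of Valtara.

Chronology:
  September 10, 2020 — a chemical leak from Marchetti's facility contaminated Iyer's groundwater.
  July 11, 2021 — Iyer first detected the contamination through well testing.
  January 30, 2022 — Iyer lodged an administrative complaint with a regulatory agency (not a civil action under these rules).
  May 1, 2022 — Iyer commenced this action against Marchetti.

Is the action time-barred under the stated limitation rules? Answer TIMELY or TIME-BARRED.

Taking the later of the act (September 10, 2020) and discovery (July 11, 2021), the claim accrued on July 11, 2021.
1 year from July 11, 2021 is July 11, 2022.
None of the other events listed affects the running of the period under the stated rules.
Iyer filed on May 1, 2022, before the July 11, 2022 deadline, so the action is timely.

TIMELY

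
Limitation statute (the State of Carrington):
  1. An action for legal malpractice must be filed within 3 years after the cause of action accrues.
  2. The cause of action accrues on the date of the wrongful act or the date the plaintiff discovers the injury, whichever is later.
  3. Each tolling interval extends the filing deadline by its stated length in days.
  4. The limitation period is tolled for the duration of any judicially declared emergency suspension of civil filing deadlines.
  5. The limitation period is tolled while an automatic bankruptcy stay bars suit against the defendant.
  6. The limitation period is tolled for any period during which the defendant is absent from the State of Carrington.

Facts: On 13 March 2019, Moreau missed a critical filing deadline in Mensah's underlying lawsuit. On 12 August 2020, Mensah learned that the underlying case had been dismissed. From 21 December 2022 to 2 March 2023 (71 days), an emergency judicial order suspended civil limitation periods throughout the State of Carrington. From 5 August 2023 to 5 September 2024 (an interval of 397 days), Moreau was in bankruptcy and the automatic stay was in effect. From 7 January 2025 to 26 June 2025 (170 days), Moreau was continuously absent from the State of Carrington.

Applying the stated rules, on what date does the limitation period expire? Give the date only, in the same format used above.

Taking the later of the act (13 March 2019) and discovery (12 August 2020), the claim accrued on 12 August 2020.
The untolled deadline — 3 years after 12 August 2020 — is 12 August 2023.
The period was tolled for 71 days by the emergency suspension of filing deadlines (21 December 2022 to 2 March 2023), pushing the deadline to 22 October 2023.
Because the automatic bankruptcy stay ran from 5 August 2023 to 5 September 2024, the deadline is extended by 397 days to 22 November 2024.
By the time the defendant's absence from the jurisdiction began on 7 January 2025, the limitation period had already expired on 22 November 2024; that interval cannot revive it.

22 November 2024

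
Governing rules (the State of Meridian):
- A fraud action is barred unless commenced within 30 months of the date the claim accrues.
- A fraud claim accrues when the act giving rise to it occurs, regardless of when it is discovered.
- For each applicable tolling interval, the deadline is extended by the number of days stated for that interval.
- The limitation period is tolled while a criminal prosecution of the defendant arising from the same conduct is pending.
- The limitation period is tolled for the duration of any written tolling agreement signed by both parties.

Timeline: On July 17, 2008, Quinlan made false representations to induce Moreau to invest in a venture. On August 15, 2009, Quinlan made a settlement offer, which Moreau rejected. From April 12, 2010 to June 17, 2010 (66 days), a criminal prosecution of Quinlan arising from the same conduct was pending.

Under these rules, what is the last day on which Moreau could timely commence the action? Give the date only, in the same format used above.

The claim accrued on July 17, 2008, the date of the act.
30 months from July 17, 2008 is January 17, 2011.
The pending criminal prosecution from April 12, 2010 to June 17, 2010 tolled the period for 66 days, extending the deadline to March 24, 2011.
The other events in the timeline have no effect on the limitation period under the stated rules.

March 24, 2011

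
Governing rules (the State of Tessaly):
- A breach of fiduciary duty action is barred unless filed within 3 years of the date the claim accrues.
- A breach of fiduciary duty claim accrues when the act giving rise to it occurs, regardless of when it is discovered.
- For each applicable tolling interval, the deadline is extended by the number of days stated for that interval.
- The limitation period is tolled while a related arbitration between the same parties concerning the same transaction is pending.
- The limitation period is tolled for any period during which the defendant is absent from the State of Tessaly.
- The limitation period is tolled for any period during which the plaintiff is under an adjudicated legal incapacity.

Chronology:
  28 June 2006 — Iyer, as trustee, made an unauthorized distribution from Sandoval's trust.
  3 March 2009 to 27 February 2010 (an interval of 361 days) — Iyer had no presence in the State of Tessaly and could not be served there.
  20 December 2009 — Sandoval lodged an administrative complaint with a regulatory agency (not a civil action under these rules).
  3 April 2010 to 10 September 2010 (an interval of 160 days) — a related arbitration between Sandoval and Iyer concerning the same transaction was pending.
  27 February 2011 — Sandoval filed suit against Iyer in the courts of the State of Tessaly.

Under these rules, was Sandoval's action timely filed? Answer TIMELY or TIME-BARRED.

The claim accrued on 28 June 2006, the date of the act.
3 years from 28 June 2006 is 28 June 2009.
Because the defendant's absence from the jurisdiction ran from 3 March 2009 to 27 February 2010, the deadline is extended by 361 days to 24 June 2010.
The pending related arbitration from 3 April 2010 to 10 September 2010 tolled the period for 160 days, extending the deadline to 1 December 2010.
None of the other events listed affects the running of the period under the stated rules.
Sandoval filed on 27 February 2011, after the 1 December 2010 deadline, so the action is time-barred.

TIME-BARRED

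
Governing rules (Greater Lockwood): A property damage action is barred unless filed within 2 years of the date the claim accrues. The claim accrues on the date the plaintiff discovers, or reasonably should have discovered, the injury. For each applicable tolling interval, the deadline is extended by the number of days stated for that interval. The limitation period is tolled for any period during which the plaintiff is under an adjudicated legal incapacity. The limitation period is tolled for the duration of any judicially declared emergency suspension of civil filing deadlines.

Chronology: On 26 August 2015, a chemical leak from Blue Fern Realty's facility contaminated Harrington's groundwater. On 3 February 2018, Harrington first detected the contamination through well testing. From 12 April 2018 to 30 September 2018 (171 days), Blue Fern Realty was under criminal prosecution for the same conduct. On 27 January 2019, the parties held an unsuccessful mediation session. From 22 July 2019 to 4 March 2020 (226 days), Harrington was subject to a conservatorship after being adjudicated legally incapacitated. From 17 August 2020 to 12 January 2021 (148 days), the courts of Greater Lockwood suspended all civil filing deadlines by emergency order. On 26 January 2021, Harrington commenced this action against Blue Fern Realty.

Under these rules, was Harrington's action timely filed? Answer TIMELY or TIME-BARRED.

Under the discovery rule, the claim accrued on 3 February 2018, when Harrington discovered the injury — not on the 26 August 2015 date of the underlying act.
Adding the 2 years base period to 3 February 2018 gives a deadline of 3 February 2020, before any tolling.
The plaintiff's legal incapacity from 22 July 2019 to 4 March 2020 tolled the period for 226 days, extending the deadline to 16 September 2020.
The period was tolled for 148 days by the emergency suspension of filing deadlines (17 August 2020 to 12 January 2021), pushing the deadline to 11 February 2021.
The pending criminal prosecution from 12 April 2018 to 30 September 2018 does not toll the period, because no stated rule makes a criminal prosecution a tolling event.
Nothing else in the chronology tolls or restarts the period.
The 26 January 2021 filing precedes the 11 February 2021 deadline; the claim is timely.

TIMELY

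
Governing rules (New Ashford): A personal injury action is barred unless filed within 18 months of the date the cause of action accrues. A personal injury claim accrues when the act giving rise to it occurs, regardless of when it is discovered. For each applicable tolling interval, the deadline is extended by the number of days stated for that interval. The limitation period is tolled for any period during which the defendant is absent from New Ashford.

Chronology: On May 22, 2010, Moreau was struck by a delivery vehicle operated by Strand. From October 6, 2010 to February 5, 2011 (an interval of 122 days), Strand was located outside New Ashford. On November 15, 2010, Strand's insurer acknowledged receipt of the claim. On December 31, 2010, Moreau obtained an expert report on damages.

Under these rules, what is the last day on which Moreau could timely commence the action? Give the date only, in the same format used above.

March 23, 2012

The claim accrued on May 22, 2010, when the wrongful act occurred.
The untolled deadline — 18 months after May 22, 2010 — is November 22, 2011.
The period was tolled for 122 days by the defendant's absence from the jurisdiction (October 6, 2010 to February 5, 2011), pushing the deadline to March 23, 2012.
None of the other events listed affects the running of the period under the stated rules.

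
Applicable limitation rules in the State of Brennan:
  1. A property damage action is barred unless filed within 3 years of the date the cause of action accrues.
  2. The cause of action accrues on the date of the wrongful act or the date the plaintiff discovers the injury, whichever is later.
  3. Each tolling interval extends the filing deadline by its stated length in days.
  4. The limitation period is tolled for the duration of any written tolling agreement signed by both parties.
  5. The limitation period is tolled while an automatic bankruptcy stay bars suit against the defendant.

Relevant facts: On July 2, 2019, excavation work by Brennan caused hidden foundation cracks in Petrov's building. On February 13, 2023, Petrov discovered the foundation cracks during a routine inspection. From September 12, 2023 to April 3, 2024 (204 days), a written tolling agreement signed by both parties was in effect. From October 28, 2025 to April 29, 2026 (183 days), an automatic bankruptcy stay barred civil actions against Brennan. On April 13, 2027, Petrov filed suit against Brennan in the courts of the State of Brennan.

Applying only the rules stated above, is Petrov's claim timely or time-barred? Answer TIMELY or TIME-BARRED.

Taking the later of the act (July 2, 2019) and discovery (February 13, 2023), the claim accrued on February 13, 2023.
The untolled deadline — 3 years after February 13, 2023 — is February 13, 2026.
The written tolling agreement from September 12, 2023 to April 3, 2024 tolled the period for 204 days, extending the deadline to September 5, 2026.
Because the automatic bankruptcy stay ran from October 28, 2025 to April 29, 2026, the deadline is extended by 183 days to March 7, 2027.
Filing on April 13, 2027 missed the March 7, 2027 deadline — the action is time-barred.

TIME-BARRED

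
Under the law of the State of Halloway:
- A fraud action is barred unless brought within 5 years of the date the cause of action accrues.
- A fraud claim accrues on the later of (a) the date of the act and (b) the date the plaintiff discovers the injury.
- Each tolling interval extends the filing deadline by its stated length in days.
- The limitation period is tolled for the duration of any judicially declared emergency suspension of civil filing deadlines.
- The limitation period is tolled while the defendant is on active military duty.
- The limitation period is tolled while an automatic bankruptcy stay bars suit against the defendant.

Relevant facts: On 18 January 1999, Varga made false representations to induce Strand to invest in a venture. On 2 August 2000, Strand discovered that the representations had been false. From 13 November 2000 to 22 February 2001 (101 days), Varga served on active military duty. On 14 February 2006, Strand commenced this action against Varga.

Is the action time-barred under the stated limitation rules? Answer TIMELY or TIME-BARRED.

TIME-BARRED

The claim accrued on 2 August 2000 — the later of the 18 January 1999 act and the 2 August 2000 discovery.
5 years from 2 August 2000 is 2 August 2005.
The period was tolled for 101 days by the defendant's active military service (13 November 2000 to 22 February 2001), pushing the deadline to 11 November 2005.
Strand filed on 14 February 2006, after the 11 November 2005 deadline, so the action is time-barred.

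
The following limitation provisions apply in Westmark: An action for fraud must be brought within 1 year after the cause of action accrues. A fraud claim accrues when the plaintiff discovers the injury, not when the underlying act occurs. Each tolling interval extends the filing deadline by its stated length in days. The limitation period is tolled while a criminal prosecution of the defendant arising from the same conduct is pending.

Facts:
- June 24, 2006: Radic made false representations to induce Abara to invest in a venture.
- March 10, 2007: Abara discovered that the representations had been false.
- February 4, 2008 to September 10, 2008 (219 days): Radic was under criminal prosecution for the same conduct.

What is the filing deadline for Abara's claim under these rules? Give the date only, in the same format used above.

October 15, 2008

The claim did not accrue until Abara discovered the injury on March 10, 2007; the June 24, 2006 act date does not start the clock under the stated rule.
Adding the 1 year base period to March 10, 2007 gives a deadline of March 10, 2008, before any tolling.
The period was tolled for 219 days by the pending criminal prosecution (February 4, 2008 to September 10, 2008), pushing the deadline to October 15, 2008.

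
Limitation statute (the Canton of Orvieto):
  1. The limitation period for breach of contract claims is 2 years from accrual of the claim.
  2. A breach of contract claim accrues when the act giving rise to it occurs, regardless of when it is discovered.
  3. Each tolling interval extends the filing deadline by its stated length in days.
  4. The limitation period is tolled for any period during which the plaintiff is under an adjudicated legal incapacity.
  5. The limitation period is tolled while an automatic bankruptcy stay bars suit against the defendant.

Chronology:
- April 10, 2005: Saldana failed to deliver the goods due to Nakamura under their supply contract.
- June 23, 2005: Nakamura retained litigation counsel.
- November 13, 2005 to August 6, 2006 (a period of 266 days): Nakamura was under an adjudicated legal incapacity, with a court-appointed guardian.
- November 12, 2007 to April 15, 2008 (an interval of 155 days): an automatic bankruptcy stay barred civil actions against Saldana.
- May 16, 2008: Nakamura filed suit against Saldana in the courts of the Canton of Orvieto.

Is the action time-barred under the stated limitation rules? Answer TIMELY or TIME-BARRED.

TIMELY

The limitation period began to run on April 10, 2005.
The untolled deadline — 2 years after April 10, 2005 — is April 10, 2007.
The period was tolled for 266 days by the plaintiff's legal incapacity (November 13, 2005 to August 6, 2006), pushing the deadline to January 1, 2008.
The automatic bankruptcy stay from November 12, 2007 to April 15, 2008 tolled the period for 155 days, extending the deadline to June 4, 2008.
The other events in the timeline have no effect on the limitation period under the stated rules.
The May 16, 2008 filing precedes the June 4, 2008 deadline; the claim is timely.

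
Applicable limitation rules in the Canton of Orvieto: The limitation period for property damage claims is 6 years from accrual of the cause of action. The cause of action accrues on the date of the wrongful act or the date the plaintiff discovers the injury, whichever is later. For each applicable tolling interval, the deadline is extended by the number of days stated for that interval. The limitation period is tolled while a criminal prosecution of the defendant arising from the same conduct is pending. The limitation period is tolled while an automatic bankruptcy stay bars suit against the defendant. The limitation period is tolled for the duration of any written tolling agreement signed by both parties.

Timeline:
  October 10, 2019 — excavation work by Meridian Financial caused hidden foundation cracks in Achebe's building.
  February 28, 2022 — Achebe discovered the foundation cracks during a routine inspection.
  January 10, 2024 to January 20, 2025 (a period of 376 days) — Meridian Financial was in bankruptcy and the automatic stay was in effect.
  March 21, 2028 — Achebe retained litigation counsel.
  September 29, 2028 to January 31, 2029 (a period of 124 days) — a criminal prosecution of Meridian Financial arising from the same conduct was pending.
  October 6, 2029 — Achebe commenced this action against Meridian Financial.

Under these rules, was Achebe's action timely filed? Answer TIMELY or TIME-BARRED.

The claim accrued on February 28, 2022 — the later of the October 10, 2019 act and the February 28, 2022 discovery.
6 years from February 28, 2022 is February 28, 2028.
The automatic bankruptcy stay from January 10, 2024 to January 20, 2025 tolled the period for 376 days, extending the deadline to March 10, 2029.
The period was tolled for 124 days by the pending criminal prosecution (September 29, 2028 to January 31, 2029), pushing the deadline to July 12, 2029.
None of the other events listed affects the running of the period under the stated rules.
Achebe filed on October 6, 2029, after the July 12, 2029 deadline, so the action is time-barred.

TIME-BARRED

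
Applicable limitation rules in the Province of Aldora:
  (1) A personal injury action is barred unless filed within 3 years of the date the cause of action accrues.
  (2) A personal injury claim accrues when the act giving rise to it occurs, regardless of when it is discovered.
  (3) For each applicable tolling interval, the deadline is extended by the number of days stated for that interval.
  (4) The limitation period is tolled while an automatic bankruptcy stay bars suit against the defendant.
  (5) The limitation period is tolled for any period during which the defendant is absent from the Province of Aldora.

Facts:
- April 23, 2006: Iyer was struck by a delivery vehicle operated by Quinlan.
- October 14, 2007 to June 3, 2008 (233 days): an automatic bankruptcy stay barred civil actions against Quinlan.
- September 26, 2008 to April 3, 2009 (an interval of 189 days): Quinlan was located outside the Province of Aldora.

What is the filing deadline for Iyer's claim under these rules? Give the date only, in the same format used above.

The limitation period began to run on April 23, 2006.
The untolled deadline — 3 years after April 23, 2006 — is April 23, 2009.
The period was tolled for 233 days by the automatic bankruptcy stay (October 14, 2007 to June 3, 2008), pushing the deadline to December 12, 2009.
The period was tolled for 189 days by the defendant's absence from the jurisdiction (September 26, 2008 to April 3, 2009), pushing the deadline to June 19, 2010.

June 19, 2010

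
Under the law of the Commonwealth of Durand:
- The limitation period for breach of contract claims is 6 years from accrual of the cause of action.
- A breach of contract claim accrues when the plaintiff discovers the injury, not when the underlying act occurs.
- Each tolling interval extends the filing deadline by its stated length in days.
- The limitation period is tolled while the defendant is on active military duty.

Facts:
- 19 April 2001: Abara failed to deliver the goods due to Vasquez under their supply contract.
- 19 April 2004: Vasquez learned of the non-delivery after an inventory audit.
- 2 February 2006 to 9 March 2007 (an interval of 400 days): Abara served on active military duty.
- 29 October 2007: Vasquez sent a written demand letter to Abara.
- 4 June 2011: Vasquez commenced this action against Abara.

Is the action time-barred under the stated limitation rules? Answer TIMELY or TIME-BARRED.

The claim did not accrue until Vasquez discovered the injury on 19 April 2004; the 19 April 2001 act date does not start the clock under the stated rule.
The untolled deadline — 6 years after 19 April 2004 — is 19 April 2010.
The defendant's active military service from 2 February 2006 to 9 March 2007 tolled the period for 400 days, extending the deadline to 24 May 2011.
None of the other events listed affects the running of the period under the stated rules.
The 4 June 2011 filing falls after the 24 May 2011 deadline; the claim is time-barred.

TIME-BARRED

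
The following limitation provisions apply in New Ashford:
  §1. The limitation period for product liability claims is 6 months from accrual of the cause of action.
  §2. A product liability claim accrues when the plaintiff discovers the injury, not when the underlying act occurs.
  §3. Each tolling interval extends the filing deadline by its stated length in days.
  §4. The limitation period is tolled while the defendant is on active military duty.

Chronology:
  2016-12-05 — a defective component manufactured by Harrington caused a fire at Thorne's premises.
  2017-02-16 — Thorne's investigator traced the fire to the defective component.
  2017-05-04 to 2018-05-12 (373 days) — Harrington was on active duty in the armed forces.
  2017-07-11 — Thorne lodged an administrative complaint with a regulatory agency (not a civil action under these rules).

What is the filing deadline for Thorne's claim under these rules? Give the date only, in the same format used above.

Accrual is tied to discovery, so the period began on 2017-02-16 rather than on 2016-12-05 when the act occurred.
Adding the 6 months base period to 2017-02-16 gives a deadline of 2017-08-16, before any tolling.
Because the defendant's active military service ran from 2017-05-04 to 2018-05-12, the deadline is extended by 373 days to 2018-08-24.
Nothing else in the chronology tolls or restarts the period.

2018-08-24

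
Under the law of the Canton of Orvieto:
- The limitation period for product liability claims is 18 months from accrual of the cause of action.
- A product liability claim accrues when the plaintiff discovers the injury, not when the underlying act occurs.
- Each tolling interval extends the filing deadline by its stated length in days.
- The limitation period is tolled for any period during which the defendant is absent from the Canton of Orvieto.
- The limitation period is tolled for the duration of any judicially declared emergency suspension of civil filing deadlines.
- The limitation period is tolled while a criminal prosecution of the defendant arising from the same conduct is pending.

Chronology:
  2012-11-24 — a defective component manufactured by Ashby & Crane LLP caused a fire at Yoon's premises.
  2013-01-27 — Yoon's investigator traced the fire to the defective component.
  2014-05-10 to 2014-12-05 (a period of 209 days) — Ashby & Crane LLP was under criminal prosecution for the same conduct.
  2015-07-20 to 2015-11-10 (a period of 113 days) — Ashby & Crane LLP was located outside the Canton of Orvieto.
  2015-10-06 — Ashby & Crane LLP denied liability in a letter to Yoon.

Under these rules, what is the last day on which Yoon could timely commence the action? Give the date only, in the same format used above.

2015-02-21

Under the discovery rule, the claim accrued on 2013-01-27, when Yoon discovered the injury — not on the 2012-11-24 date of the underlying act.
The untolled deadline — 18 months after 2013-01-27 — is 2014-07-27.
The pending criminal prosecution from 2014-05-10 to 2014-12-05 tolled the period for 209 days, extending the deadline to 2015-02-21.
The defendant's absence from the jurisdiction from 2015-07-20 to 2015-11-10 began after the period had already run on 2015-02-21, so it has no tolling effect.
None of the other events listed affects the running of the period under the stated rules.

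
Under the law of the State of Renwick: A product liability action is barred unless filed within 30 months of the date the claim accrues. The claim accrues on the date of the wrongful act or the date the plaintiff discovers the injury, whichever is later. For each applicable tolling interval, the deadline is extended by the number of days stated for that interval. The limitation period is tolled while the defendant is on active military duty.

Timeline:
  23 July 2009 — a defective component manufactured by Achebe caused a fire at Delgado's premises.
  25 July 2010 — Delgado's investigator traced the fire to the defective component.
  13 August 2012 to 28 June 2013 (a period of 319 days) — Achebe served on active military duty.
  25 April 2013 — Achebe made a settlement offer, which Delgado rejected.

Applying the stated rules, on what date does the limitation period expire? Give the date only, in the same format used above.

Taking the later of the act (23 July 2009) and discovery (25 July 2010), the claim accrued on 25 July 2010.
30 months from 25 July 2010 is 25 January 2013.
Because the defendant's active military service ran from 13 August 2012 to 28 June 2013, the deadline is extended by 319 days to 10 December 2013.
Nothing else in the chronology tolls or restarts the period.

10 December 2013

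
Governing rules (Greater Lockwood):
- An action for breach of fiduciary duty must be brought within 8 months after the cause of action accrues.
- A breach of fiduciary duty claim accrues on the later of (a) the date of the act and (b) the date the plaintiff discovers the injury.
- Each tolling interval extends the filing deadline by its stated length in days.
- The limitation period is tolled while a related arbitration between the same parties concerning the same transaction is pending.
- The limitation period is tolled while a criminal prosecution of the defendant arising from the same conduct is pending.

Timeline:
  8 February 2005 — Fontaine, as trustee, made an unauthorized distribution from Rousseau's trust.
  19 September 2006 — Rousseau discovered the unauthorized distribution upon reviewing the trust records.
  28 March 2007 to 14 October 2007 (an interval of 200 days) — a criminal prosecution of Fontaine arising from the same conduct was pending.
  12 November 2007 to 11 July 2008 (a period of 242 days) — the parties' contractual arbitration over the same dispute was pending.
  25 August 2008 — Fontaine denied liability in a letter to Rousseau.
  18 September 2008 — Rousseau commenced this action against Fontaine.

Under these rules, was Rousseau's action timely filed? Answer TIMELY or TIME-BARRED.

Because discovery on 19 September 2006 post-dates the 8 February 2005 act, accrual under the later-of rule falls on 19 September 2006.
8 months from 19 September 2006 is 19 May 2007.
The period was tolled for 200 days by the pending criminal prosecution (28 March 2007 to 14 October 2007), pushing the deadline to 5 December 2007.
The period was tolled for 242 days by the pending related arbitration (12 November 2007 to 11 July 2008), pushing the deadline to 3 August 2008.
Nothing else in the chronology tolls or restarts the period.
Filing on 18 September 2008 missed the 3 August 2008 deadline — the action is time-barred.

TIME-BARRED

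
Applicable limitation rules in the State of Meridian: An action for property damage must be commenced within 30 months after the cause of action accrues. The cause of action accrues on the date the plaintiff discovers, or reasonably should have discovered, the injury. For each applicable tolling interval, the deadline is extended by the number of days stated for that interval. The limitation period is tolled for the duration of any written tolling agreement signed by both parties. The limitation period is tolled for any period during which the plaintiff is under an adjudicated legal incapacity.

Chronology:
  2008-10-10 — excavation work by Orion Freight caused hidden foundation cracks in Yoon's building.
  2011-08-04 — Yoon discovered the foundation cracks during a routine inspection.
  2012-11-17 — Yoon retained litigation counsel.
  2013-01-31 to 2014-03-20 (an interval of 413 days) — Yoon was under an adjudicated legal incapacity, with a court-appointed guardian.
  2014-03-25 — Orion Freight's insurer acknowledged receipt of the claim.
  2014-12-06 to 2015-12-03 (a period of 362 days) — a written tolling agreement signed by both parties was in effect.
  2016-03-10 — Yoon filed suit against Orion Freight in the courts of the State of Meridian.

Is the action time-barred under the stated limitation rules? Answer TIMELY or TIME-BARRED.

TIMELY

Under the discovery rule, the claim accrued on 2011-08-04, when Yoon discovered the injury — not on the 2008-10-10 date of the underlying act.
Adding the 30 months base period to 2011-08-04 gives a deadline of 2014-02-04, before any tolling.
Because the plaintiff's legal incapacity ran from 2013-01-31 to 2014-03-20, the deadline is extended by 413 days to 2015-03-24.
The period was tolled for 362 days by the written tolling agreement (2014-12-06 to 2015-12-03), pushing the deadline to 2016-03-20.
Nothing else in the chronology tolls or restarts the period.
Yoon filed on 2016-03-10, before the 2016-03-20 deadline, so the action is timely.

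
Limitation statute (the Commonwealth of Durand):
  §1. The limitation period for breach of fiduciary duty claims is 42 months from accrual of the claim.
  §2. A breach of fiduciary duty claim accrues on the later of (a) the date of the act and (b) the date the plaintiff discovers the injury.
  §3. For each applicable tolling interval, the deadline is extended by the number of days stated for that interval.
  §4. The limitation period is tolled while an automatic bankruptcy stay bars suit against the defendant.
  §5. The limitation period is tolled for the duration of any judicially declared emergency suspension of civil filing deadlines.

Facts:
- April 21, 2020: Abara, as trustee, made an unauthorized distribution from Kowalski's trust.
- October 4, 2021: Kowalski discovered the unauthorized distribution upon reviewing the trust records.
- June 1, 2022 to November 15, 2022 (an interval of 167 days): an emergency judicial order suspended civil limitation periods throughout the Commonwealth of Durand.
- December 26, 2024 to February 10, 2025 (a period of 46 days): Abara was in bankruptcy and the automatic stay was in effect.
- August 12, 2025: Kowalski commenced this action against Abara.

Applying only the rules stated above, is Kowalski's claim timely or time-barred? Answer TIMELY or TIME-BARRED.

Because discovery on October 4, 2021 post-dates the April 21, 2020 act, accrual under the later-of rule falls on October 4, 2021.
The untolled deadline — 42 months after October 4, 2021 — is April 4, 2025.
Because the emergency suspension of filing deadlines ran from June 1, 2022 to November 15, 2022, the deadline is extended by 167 days to September 18, 2025.
The period was tolled for 46 days by the automatic bankruptcy stay (December 26, 2024 to February 10, 2025), pushing the deadline to November 3, 2025.
The August 12, 2025 filing precedes the November 3, 2025 deadline; the claim is timely.

TIMELY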